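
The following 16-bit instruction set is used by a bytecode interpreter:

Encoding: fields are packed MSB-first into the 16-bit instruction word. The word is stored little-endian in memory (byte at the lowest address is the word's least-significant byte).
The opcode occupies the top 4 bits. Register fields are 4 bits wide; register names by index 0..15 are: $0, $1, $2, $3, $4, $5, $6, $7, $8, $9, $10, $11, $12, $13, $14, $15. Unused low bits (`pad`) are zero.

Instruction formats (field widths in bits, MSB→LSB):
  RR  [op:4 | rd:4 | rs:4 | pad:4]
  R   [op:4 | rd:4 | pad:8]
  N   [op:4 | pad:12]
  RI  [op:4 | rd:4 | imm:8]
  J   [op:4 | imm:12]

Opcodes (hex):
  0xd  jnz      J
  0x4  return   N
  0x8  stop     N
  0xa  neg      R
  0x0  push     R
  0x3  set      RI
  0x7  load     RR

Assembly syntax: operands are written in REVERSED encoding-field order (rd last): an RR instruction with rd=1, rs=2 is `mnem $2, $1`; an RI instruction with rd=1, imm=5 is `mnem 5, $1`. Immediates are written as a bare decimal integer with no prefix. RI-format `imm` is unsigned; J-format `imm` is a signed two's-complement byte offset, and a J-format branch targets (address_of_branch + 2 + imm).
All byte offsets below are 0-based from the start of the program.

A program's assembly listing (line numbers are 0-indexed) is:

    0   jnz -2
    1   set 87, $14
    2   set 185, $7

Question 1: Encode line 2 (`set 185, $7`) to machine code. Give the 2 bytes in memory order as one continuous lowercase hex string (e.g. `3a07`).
b937

line 2 (set): pack op=0x3:4|rd=7:4|imm=185:8 = 0x37b9; little→ b9 37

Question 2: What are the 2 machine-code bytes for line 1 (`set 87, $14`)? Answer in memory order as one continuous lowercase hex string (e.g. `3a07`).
573e

1. set fields op=0x3:4|rd=14:4|imm=87:8 → word 3e57h → 57 3e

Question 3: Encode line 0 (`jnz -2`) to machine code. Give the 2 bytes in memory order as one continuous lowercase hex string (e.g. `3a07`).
line 0 (jnz): pack op=0xd:4|imm=-2:12 = 0xdffe; little→ fe df

fedf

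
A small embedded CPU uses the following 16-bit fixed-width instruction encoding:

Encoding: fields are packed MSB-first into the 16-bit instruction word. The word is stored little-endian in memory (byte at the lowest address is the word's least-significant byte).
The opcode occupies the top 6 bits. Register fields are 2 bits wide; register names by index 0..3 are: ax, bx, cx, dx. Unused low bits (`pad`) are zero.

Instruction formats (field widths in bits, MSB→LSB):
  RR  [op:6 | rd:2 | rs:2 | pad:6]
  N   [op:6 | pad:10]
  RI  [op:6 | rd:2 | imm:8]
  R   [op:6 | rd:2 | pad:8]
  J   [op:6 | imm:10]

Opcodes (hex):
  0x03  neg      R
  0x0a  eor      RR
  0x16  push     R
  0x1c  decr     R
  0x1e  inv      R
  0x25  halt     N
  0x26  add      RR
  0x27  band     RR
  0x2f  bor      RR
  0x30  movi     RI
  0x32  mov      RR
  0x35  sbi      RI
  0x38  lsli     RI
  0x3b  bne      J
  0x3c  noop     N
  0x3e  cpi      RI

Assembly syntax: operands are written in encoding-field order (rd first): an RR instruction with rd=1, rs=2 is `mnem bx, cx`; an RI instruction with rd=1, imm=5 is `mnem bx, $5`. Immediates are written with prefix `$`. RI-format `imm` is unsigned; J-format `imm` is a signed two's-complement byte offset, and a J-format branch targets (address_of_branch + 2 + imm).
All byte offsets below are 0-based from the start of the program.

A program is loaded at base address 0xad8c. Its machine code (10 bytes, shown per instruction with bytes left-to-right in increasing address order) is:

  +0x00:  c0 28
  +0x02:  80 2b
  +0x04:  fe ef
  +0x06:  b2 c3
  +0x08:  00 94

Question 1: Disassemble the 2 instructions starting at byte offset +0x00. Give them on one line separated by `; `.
eor ax, dx; eor dx, cx

+0x00: c0 28 ⇒ word 0x28c0 (little)
  opcode bits[15:10]=0xa: eor/RR
  rd: (w>>8)&0x3=0x0 → ax
  rs: (w>>6)&0x3=0x3 → dx
+0x02: 80 2b ⇒ word 0x2b80 (little)
  opcode bits[15:10]=0xa: eor/RR
  rd: (w>>8)&0x3=0x3 → dx
  rs: (w>>6)&0x3=0x2 → cx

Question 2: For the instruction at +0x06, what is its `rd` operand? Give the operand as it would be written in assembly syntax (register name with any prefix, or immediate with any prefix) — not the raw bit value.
dx

+0x06: b2 c3 ⇒ word 0xc3b2 (little)
  top 6b → 0x30 → movi [RI]
  [9:8] rd=3 = dx
  [7:0] imm=178 = $178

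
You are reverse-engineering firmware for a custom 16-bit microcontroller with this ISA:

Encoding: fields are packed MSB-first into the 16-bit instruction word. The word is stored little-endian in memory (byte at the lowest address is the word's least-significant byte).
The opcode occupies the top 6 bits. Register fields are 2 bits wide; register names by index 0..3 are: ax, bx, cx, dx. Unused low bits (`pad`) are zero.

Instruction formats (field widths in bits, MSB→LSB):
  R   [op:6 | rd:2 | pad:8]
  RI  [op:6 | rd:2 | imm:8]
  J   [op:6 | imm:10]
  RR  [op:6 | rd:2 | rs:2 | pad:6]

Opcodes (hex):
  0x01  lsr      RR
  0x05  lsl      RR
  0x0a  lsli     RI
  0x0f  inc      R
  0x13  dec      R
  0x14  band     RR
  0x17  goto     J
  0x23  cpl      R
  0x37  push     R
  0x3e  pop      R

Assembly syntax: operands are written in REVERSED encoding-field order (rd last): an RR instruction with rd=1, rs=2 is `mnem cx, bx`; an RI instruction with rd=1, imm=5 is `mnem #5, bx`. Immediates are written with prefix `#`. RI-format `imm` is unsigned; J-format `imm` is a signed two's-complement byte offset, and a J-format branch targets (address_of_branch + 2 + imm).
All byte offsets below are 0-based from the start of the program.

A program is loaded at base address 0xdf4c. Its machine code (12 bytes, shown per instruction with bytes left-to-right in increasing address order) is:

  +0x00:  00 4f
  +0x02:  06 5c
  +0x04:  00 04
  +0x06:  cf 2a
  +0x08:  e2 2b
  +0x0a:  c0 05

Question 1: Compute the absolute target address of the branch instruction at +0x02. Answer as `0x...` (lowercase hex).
[02] 06 5c → 0x5c06
  opcode bits[15:10]=0x17: goto/J
  [9:0] imm=6 = #6
  target = base 0xdf4c + off 0x02 + 2 + imm 6 = 0xdf56

0xdf56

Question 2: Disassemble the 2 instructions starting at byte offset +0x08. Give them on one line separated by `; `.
[08] e2 2b → 0x2be2
  top 6b → 0xa → lsli [RI]
  [9:8] rd=3 = dx
  [7:0] imm=226 = #226
[0a] c0 05 → 0x05c0
  top 6b → 0x1 → lsr [RR]
  [9:8] rd=1 = bx
  [7:6] rs=3 = dx

lsli #226, dx; lsr dx, bx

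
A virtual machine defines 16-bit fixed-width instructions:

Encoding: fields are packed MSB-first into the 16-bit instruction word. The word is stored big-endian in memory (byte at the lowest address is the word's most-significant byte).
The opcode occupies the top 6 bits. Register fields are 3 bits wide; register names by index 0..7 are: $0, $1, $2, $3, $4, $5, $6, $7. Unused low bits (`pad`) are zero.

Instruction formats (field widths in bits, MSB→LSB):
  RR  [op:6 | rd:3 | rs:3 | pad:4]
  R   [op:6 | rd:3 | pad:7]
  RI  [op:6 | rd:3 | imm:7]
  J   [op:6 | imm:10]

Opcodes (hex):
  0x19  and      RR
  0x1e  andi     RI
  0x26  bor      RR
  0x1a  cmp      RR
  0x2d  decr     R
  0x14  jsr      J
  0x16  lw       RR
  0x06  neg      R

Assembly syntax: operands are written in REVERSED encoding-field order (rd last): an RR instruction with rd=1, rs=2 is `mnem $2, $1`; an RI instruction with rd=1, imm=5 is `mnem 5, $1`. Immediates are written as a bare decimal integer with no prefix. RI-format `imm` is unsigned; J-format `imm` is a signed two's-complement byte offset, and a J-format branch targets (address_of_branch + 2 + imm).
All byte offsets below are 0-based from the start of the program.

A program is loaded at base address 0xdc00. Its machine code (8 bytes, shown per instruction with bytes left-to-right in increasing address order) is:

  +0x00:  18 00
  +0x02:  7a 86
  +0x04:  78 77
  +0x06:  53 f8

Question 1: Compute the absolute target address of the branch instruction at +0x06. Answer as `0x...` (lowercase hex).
@+06  big-endian(53 f8) = 0x53f8
  opcode bits[15:10]=0x14: jsr/J
  imm@[9:0]=0x3f8 (s10→-8) ⇒ -8
  target = base 0xdc00 + off 0x06 + 2 + imm -8 = 0xdc00

0xdc00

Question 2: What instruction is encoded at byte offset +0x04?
@+04  big-endian(78 77) = 0x7877
  op=0x7877>>10=0x1e ⇒ andi (RI)
  rd@[9:7]=0x0 ⇒ $0
  imm@[6:0]=0x77 ⇒ 119

andi 119, $0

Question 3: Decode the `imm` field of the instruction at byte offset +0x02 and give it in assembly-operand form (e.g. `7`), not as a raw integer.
@+02  big-endian(7a 86) = 0x7a86
  top 6b → 0x1e → andi [RI]
  rd: (w>>7)&0x7=0x5 → $5
  imm: (w>>0)&0x7f=0x6 → 6

6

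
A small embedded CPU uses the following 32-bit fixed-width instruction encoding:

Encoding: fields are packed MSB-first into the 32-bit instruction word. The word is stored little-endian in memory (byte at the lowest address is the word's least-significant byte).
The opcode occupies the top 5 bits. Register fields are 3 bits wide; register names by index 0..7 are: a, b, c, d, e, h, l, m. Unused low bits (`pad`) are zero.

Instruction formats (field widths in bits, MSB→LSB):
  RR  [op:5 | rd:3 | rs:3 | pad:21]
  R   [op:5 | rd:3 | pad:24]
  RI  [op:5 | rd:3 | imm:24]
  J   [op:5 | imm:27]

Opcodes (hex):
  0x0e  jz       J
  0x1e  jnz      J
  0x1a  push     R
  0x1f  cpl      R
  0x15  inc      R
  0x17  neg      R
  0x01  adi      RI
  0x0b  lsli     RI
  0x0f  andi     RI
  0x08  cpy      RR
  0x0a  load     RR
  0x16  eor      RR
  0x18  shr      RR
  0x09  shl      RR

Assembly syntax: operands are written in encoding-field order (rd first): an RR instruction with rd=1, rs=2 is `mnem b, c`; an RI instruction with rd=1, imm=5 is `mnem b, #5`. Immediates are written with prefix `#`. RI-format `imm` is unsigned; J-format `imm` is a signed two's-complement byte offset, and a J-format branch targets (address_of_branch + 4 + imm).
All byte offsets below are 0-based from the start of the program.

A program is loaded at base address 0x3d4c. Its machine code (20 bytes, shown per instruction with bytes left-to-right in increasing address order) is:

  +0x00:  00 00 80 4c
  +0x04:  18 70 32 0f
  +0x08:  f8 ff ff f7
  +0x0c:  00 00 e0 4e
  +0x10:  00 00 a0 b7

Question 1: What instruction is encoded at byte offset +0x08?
jnz #-8

off 0x08: read f8 ff ff f7 as little → 0xf7fffff8
  opcode bits[31:27]=0x1e: jnz/J
  imm: (w>>0)&0x7ffffff=0x7fffff8 (s27→-8) → #-8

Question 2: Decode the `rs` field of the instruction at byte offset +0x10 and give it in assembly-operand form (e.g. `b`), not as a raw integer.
[10] 00 00 a0 b7 → 0xb7a00000
  top 5b → 0x16 → eor [RR]
  rd@[26:24]=0x7 ⇒ m
  rs@[23:21]=0x5 ⇒ h

h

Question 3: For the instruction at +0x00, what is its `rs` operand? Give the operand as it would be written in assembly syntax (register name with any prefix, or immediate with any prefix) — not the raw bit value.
@+00  little-endian(00 00 80 4c) = 0x4c800000
  opcode bits[31:27]=0x9: shl/RR
  rd@[26:24]=0x4 ⇒ e
  rs@[23:21]=0x4 ⇒ e

e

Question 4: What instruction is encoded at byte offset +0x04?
adi m, #3305496

+0x04: 18 70 32 0f ⇒ word 0x0f327018 (little)
  opcode bits[31:27]=0x1: adi/RI
  rd@[26:24]=0x7 ⇒ m
  imm@[23:0]=0x327018 ⇒ #3305496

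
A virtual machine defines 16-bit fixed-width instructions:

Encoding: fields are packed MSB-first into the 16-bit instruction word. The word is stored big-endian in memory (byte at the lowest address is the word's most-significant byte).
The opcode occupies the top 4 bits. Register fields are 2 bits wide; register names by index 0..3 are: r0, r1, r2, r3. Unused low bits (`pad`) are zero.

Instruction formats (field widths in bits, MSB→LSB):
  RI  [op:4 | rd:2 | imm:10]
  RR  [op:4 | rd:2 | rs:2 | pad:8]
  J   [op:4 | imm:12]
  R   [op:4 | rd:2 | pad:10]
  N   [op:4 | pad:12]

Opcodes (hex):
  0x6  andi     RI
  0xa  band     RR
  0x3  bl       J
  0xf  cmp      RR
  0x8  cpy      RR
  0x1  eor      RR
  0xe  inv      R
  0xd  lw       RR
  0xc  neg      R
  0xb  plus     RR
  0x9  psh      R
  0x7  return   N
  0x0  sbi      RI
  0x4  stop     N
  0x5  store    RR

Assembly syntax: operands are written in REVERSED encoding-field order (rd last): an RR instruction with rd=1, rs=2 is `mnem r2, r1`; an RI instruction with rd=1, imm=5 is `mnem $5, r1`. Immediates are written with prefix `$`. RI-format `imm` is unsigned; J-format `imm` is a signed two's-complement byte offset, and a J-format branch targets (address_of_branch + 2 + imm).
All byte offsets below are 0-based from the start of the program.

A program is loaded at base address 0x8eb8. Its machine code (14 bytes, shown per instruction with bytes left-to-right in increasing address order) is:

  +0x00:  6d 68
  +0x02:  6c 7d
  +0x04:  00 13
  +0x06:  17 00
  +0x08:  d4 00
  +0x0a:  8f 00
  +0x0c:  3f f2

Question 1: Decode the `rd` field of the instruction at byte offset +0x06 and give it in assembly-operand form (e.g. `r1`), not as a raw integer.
[06] 17 00 → 0x1700
  top 4b → 0x1 → eor [RR]
  rd: (w>>10)&0x3=0x1 → r1
  rs: (w>>8)&0x3=0x3 → r3

r1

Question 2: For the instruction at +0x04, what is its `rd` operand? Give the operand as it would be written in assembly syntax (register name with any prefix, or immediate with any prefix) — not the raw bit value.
r0

+0x04: 00 13 ⇒ word 0x0013 (big)
  opcode bits[15:12]=0x0: sbi/RI
  rd: (w>>10)&0x3=0x0 → r0
  imm: (w>>0)&0x3ff=0x13 → $19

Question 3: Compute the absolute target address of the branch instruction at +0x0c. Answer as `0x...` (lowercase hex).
0x8eb8

off 0x0c: read 3f f2 as big → 0x3ff2
  top 4b → 0x3 → bl [J]
  [11:0] imm=4082 (s12→-14) = $-14
  target = base 0x8eb8 + off 0x0c + 2 + imm -14 = 0x8eb8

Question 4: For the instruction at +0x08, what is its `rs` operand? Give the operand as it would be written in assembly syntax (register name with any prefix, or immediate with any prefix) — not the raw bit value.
r0

+0x08: d4 00 ⇒ word 0xd400 (big)
  opcode bits[15:12]=0xd: lw/RR
  rd@[11:10]=0x1 ⇒ r1
  rs@[9:8]=0x0 ⇒ r0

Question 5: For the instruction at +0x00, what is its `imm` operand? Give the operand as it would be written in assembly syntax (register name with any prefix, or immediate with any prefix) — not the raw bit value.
@+00  big-endian(6d 68) = 0x6d68
  top 4b → 0x6 → andi [RI]
  rd@[11:10]=0x3 ⇒ r3
  imm@[9:0]=0x168 ⇒ $360

$360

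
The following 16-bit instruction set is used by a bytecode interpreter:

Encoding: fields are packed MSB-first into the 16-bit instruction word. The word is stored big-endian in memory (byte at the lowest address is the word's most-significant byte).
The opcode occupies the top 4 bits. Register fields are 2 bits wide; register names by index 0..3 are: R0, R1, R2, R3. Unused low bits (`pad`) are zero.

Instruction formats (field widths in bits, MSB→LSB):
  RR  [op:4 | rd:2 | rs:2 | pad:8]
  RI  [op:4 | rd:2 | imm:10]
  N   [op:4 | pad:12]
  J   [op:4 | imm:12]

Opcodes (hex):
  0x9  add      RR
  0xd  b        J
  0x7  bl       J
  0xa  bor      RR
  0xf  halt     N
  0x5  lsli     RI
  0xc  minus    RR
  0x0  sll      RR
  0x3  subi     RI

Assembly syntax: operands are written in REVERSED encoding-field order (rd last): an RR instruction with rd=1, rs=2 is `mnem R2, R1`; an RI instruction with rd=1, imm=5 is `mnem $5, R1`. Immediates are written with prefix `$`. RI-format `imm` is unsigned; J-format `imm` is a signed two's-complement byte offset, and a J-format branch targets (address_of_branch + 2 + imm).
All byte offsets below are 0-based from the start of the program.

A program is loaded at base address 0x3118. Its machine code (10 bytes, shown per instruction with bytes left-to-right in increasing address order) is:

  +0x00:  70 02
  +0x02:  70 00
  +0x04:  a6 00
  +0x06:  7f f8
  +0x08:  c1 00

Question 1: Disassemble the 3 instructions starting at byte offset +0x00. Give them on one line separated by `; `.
@+00  big-endian(70 02) = 0x7002
  op=0x7002>>12=0x7 ⇒ bl (J)
  imm: (w>>0)&0xfff=0x2 → $2
@+02  big-endian(70 00) = 0x7000
  op=0x7000>>12=0x7 ⇒ bl (J)
  imm: (w>>0)&0xfff=0x0 → $0
@+04  big-endian(a6 00) = 0xa600
  op=0xa600>>12=0xa ⇒ bor (RR)
  rd: (w>>10)&0x3=0x1 → R1
  rs: (w>>8)&0x3=0x2 → R2

bl $2; bl $0; bor R2, R1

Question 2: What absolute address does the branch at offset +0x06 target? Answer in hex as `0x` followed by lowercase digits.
0x3118

[06] 7f f8 → 0x7ff8
  opcode bits[15:12]=0x7: bl/J
  imm: (w>>0)&0xfff=0xff8 (s12→-8) → $-8
  target = base 0x3118 + off 0x06 + 2 + imm -8 = 0x3118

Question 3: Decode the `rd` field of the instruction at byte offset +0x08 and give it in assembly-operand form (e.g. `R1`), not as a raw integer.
R0

off 0x08: read c1 00 as big → 0xc100
  op=0xc100>>12=0xc ⇒ minus (RR)
  [11:10] rd=0 = R0
  [9:8] rs=1 = R1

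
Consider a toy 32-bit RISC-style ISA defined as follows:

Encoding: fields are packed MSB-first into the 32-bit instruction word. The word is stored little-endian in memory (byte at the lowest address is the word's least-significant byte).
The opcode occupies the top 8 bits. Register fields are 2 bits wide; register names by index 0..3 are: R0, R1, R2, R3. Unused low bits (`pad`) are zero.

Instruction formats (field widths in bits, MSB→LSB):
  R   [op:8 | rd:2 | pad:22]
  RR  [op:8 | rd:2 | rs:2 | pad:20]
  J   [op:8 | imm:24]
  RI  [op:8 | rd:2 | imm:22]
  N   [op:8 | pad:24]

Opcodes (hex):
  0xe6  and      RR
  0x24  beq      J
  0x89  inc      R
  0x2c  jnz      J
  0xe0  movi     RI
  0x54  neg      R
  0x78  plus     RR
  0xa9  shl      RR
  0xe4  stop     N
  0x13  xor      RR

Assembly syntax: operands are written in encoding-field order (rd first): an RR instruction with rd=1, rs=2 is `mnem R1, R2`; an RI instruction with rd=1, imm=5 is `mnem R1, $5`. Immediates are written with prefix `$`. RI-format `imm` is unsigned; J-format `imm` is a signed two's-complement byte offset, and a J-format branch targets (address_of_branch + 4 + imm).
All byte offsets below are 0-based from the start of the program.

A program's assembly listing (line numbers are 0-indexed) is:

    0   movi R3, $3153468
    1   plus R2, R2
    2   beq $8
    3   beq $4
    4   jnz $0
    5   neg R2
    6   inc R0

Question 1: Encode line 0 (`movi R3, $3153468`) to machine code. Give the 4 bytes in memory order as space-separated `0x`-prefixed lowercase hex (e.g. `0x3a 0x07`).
0. movi fields op=0xe0:8|rd=3:2|imm=3153468:22 → word e0f01e3ch → 3c 1e f0 e0

0x3c 0x1e 0xf0 0xe0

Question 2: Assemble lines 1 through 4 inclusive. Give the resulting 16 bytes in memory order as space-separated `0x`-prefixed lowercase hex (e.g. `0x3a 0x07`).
0x00 0x00 0xa0 0x78 0x08 0x00 0x00 0x24 0x04 0x00 0x00 0x24 0x00 0x00 0x00 0x2c

line 1 (plus): pack op=0x78:8|rd=2:2|rs=2:2|pad=0:20 = 0x78a00000; little→ 00 00 a0 78
line 2 (beq): pack op=0x24:8|imm=8:24 = 0x24000008; little→ 08 00 00 24
line 3 (beq): pack op=0x24:8|imm=4:24 = 0x24000004; little→ 04 00 00 24
line 4 (jnz): pack op=0x2c:8|imm=0:24 = 0x2c000000; little→ 00 00 00 2c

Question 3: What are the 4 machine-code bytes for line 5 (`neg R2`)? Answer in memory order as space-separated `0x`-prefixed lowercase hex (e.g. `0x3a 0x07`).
0x00 0x00 0x80 0x54

L5: neg op=0x54:8|rd=2:2|pad=0:22 ⇒ 0x54800000 ⇒ little 00 00 80 54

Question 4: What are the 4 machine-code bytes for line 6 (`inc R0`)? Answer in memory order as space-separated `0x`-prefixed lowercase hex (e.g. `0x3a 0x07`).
6. inc fields op=0x89:8|rd=0:2|pad=0:22 → word 89000000h → 00 00 00 89

0x00 0x00 0x00 0x89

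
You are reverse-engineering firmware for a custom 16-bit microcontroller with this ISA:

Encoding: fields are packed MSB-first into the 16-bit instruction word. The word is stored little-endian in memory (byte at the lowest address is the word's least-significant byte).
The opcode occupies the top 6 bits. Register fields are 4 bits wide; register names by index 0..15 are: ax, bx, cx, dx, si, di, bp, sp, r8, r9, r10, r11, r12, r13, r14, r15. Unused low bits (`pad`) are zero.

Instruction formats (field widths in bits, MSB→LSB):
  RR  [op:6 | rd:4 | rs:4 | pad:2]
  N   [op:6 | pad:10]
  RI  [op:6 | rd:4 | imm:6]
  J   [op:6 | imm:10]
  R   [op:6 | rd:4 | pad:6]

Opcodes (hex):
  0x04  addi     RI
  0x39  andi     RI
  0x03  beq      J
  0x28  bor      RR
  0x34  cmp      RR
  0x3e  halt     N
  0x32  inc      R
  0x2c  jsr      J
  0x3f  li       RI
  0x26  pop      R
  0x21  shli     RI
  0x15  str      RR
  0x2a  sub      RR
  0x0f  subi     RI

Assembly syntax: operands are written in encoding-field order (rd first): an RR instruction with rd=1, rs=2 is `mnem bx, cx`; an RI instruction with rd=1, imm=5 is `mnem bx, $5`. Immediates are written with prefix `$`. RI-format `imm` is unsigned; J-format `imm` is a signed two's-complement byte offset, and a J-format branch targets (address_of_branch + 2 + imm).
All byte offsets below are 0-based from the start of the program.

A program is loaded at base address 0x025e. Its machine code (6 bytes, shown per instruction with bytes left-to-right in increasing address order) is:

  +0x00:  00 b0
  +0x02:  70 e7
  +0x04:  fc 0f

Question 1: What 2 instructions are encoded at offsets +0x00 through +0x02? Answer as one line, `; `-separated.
off 0x00: read 00 b0 as little → 0xb000
  top 6b → 0x2c → jsr [J]
  [9:0] imm=0 = $0
off 0x02: read 70 e7 as little → 0xe770
  top 6b → 0x39 → andi [RI]
  [9:6] rd=13 = r13
  [5:0] imm=48 = $48

jsr $0; andi r13, $48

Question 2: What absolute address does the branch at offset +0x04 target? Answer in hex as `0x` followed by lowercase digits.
off 0x04: read fc 0f as little → 0x0ffc
  op=0x0ffc>>10=0x3 ⇒ beq (J)
  imm: (w>>0)&0x3ff=0x3fc (s10→-4) → $-4
  target = base 0x025e + off 0x04 + 2 + imm -4 = 0x0260

0x0260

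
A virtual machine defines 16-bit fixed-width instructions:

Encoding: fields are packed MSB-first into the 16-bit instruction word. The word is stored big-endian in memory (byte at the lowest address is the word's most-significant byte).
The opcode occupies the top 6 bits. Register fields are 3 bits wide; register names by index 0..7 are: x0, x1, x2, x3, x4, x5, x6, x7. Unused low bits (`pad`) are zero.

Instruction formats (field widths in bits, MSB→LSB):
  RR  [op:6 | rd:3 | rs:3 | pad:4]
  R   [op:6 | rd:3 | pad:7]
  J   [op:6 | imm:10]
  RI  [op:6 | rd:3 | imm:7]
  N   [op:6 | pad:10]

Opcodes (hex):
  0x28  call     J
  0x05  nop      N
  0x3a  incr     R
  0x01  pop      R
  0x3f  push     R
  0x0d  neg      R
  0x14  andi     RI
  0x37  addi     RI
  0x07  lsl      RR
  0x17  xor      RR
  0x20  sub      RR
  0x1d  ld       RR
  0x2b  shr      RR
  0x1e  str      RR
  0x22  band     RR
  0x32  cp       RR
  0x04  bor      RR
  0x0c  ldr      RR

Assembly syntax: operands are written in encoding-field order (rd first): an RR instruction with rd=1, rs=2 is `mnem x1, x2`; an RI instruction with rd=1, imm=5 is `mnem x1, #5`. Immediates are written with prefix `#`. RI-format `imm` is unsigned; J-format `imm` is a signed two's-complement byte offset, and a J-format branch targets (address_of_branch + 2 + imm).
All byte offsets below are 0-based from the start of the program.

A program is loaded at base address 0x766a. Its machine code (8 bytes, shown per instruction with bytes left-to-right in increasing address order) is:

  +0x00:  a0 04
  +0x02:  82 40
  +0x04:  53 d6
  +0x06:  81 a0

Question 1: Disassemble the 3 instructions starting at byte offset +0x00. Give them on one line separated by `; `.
call #4; sub x4, x4; andi x7, #86

+0x00: a0 04 ⇒ word 0xa004 (big)
  top 6b → 0x28 → call [J]
  [9:0] imm=4 = #4
+0x02: 82 40 ⇒ word 0x8240 (big)
  top 6b → 0x20 → sub [RR]
  [9:7] rd=4 = x4
  [6:4] rs=4 = x4
+0x04: 53 d6 ⇒ word 0x53d6 (big)
  top 6b → 0x14 → andi [RI]
  [9:7] rd=7 = x7
  [6:0] imm=86 = #86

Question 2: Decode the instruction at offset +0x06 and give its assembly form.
@+06  big-endian(81 a0) = 0x81a0
  op=0x81a0>>10=0x20 ⇒ sub (RR)
  rd@[9:7]=0x3 ⇒ x3
  rs@[6:4]=0x2 ⇒ x2

sub x3, x2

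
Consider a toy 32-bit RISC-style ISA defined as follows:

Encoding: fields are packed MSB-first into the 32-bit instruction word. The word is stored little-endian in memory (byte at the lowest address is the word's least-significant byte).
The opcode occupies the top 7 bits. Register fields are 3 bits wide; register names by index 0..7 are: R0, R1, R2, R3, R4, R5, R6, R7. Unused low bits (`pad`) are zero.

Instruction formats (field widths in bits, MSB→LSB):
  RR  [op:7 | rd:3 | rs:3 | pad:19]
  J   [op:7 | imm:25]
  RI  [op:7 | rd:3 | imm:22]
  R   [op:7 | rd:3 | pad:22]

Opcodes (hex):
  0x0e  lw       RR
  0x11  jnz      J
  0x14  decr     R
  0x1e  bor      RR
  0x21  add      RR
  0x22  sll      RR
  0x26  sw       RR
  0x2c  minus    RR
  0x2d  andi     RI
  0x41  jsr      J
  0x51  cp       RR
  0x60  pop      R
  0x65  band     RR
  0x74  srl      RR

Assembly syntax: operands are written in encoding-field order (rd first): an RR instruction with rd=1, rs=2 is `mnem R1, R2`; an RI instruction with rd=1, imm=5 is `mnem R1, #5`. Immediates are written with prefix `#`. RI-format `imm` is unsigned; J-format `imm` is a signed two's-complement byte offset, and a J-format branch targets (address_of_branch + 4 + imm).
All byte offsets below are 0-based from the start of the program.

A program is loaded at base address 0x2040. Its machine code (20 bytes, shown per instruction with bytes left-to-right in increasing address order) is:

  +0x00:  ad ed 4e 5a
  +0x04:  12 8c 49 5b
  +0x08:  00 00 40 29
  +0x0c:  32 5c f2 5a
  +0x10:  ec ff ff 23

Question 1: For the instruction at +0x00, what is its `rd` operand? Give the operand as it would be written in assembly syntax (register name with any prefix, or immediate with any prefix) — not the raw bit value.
R1

@+00  little-endian(ad ed 4e 5a) = 0x5a4eedad
  opcode bits[31:25]=0x2d: andi/RI
  rd@[24:22]=0x1 ⇒ R1
  imm@[21:0]=0xeedad ⇒ #978349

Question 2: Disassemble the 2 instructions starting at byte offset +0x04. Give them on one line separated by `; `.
andi R5, #625682; decr R5

+0x04: 12 8c 49 5b ⇒ word 0x5b498c12 (little)
  top 7b → 0x2d → andi [RI]
  rd@[24:22]=0x5 ⇒ R5
  imm@[21:0]=0x98c12 ⇒ #625682
+0x08: 00 00 40 29 ⇒ word 0x29400000 (little)
  top 7b → 0x14 → decr [R]
  rd@[24:22]=0x5 ⇒ R5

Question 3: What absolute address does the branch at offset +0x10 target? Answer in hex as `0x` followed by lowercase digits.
0x2040

@+10  little-endian(ec ff ff 23) = 0x23ffffec
  opcode bits[31:25]=0x11: jnz/J
  imm@[24:0]=0x1ffffec (s25→-20) ⇒ #-20
  target = base 0x2040 + off 0x10 + 4 + imm -20 = 0x2040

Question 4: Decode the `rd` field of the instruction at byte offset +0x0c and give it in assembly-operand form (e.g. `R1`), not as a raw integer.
R3

@+0c  little-endian(32 5c f2 5a) = 0x5af25c32
  top 7b → 0x2d → andi [RI]
  rd: (w>>22)&0x7=0x3 → R3
  imm: (w>>0)&0x3fffff=0x325c32 → #3300402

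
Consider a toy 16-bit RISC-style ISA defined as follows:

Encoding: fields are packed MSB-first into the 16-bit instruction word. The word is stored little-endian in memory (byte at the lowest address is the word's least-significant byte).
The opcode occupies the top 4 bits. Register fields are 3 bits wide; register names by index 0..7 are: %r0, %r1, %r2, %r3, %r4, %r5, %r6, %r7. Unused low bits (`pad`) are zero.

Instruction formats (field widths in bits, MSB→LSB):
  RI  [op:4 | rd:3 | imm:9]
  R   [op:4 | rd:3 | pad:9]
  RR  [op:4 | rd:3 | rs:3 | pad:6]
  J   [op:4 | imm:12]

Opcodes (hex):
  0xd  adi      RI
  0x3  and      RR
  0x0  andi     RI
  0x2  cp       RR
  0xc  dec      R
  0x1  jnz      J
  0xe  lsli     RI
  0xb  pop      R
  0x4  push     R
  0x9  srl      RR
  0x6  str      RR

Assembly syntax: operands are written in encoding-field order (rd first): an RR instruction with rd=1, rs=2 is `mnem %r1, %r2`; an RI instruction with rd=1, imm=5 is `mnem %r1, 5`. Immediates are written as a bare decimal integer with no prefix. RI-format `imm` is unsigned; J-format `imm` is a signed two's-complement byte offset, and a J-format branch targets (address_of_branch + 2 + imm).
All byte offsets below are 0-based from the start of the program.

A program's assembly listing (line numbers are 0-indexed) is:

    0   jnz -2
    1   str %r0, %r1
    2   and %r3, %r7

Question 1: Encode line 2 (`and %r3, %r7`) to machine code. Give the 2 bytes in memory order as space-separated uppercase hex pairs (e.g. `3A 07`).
L2: and op=0x3:4|rd=3:3|rs=7:3|pad=0:6 ⇒ 0x37c0 ⇒ little c0 37

C0 37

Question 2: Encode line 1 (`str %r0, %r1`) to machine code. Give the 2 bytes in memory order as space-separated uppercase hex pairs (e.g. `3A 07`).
1. str fields op=0x6:4|rd=0:3|rs=1:3|pad=0:6 → word 6040h → 40 60

40 60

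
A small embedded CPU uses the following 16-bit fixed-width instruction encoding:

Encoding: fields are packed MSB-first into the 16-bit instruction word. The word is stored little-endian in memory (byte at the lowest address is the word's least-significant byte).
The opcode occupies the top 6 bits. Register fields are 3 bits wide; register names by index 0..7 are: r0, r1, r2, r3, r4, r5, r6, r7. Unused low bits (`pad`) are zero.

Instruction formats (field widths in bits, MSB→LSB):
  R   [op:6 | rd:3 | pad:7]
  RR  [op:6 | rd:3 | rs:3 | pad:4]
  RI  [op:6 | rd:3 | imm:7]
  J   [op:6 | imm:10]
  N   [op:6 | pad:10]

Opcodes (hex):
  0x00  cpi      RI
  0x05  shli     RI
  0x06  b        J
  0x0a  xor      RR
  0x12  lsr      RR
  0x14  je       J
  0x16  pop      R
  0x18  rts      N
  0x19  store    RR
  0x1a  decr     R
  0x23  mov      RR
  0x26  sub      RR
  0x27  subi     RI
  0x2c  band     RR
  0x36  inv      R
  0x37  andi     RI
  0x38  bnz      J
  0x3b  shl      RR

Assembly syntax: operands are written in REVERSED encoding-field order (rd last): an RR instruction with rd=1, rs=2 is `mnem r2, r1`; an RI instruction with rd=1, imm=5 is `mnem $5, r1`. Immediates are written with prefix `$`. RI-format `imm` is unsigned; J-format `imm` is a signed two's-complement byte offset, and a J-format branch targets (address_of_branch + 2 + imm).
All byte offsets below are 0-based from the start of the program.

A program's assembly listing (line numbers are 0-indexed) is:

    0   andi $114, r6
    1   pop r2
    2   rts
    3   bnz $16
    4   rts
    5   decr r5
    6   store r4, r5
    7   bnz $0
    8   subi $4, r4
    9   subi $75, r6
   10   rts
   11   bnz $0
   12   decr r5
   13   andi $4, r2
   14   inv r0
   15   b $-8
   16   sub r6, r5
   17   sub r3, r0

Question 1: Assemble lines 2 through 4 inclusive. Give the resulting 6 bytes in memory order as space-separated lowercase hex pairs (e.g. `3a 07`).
00 60 10 e0 00 60

L2: rts op=0x18:6|pad=0:10 ⇒ 0x6000 ⇒ little 00 60
L3: bnz op=0x38:6|imm=16:10 ⇒ 0xe010 ⇒ little 10 e0
L4: rts op=0x18:6|pad=0:10 ⇒ 0x6000 ⇒ little 00 60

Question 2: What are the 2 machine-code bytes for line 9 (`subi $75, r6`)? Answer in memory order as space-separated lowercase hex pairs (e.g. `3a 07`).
9. subi fields op=0x27:6|rd=6:3|imm=75:7 → word 9f4bh → 4b 9f

4b 9f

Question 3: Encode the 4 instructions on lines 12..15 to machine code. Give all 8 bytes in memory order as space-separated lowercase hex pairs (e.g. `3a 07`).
12. decr fields op=0x1a:6|rd=5:3|pad=0:7 → word 6a80h → 80 6a
13. andi fields op=0x37:6|rd=2:3|imm=4:7 → word dd04h → 04 dd
14. inv fields op=0x36:6|rd=0:3|pad=0:7 → word d800h → 00 d8
15. b fields op=0x6:6|imm=-8:10 → word 1bf8h → f8 1b

80 6a 04 dd 00 d8 f8 1b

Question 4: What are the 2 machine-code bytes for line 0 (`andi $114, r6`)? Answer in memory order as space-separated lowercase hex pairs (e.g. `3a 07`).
72 df

0. andi fields op=0x37:6|rd=6:3|imm=114:7 → word df72h → 72 df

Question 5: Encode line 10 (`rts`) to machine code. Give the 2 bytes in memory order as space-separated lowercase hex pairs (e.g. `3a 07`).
L10: rts op=0x18:6|pad=0:10 ⇒ 0x6000 ⇒ little 00 60

00 60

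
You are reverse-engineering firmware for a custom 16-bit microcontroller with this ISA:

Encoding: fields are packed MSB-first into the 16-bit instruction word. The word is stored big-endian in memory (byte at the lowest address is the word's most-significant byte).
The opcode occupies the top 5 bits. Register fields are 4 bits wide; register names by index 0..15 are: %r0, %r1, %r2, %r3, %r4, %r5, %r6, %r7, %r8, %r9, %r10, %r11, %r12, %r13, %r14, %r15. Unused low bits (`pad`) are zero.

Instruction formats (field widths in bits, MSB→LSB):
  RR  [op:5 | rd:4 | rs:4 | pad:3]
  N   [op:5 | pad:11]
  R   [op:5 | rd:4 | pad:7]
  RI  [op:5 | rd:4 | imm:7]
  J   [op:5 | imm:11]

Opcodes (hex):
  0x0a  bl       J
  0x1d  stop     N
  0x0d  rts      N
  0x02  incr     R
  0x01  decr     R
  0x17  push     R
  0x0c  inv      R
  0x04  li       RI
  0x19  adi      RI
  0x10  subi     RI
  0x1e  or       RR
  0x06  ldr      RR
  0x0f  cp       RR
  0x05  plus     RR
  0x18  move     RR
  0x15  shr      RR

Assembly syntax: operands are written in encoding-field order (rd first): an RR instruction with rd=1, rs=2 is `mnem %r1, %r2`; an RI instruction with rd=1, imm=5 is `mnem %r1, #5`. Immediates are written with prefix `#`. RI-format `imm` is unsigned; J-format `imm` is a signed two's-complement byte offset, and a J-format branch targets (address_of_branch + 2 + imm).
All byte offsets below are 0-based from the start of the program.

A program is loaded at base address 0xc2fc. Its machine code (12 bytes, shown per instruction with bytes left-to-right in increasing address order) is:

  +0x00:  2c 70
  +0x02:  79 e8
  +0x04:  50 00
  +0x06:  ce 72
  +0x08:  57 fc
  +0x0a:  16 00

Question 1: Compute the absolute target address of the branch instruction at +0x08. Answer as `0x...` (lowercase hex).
off 0x08: read 57 fc as big → 0x57fc
  opcode bits[15:11]=0xa: bl/J
  imm@[10:0]=0x7fc (s11→-4) ⇒ #-4
  target = base 0xc2fc + off 0x08 + 2 + imm -4 = 0xc302

0xc302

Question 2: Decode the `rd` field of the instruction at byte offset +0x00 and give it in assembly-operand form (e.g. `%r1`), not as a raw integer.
@+00  big-endian(2c 70) = 0x2c70
  op=0x2c70>>11=0x5 ⇒ plus (RR)
  rd@[10:7]=0x8 ⇒ %r8
  rs@[6:3]=0xe ⇒ %r14

%r8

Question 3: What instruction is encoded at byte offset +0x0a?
@+0a  big-endian(16 00) = 0x1600
  opcode bits[15:11]=0x2: incr/R
  [10:7] rd=12 = %r12

incr %r12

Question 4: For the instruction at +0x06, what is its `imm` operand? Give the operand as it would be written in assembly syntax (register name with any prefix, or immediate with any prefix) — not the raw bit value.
@+06  big-endian(ce 72) = 0xce72
  opcode bits[15:11]=0x19: adi/RI
  rd: (w>>7)&0xf=0xc → %r12
  imm: (w>>0)&0x7f=0x72 → #114

#114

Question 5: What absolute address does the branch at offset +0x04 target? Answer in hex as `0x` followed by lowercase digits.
0xc302

+0x04: 50 00 ⇒ word 0x5000 (big)
  top 5b → 0xa → bl [J]
  imm@[10:0]=0x0 ⇒ #0
  target = base 0xc2fc + off 0x04 + 2 + imm 0 = 0xc302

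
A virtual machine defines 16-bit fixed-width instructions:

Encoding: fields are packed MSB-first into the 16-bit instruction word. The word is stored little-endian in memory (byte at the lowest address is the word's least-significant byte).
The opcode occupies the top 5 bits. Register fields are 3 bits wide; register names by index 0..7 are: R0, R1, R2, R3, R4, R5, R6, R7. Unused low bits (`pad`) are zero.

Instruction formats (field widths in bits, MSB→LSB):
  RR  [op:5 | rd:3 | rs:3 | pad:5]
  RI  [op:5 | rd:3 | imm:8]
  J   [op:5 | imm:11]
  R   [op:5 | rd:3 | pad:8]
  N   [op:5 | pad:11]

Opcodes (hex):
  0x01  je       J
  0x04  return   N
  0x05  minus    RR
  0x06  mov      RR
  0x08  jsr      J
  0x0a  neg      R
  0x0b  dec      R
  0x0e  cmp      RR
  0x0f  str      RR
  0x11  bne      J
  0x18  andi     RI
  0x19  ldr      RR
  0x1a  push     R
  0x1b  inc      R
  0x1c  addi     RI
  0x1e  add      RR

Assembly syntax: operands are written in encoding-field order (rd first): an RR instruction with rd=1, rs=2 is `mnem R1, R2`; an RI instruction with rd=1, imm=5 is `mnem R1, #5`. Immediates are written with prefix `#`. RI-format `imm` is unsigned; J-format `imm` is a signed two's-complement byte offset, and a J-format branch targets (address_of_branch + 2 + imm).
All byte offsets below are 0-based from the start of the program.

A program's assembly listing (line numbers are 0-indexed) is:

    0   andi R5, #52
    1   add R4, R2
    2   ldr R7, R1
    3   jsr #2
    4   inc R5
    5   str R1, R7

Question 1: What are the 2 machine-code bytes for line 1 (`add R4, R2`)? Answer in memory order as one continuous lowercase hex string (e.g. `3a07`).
40f4

L1: add op=0x1e:5|rd=4:3|rs=2:3|pad=0:5 ⇒ 0xf440 ⇒ little 40 f4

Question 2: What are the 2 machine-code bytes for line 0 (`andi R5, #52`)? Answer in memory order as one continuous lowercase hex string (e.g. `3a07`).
0. andi fields op=0x18:5|rd=5:3|imm=52:8 → word c534h → 34 c5

34c5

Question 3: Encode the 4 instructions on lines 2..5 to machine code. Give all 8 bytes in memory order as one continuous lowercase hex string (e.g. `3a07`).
line 2 (ldr): pack op=0x19:5|rd=7:3|rs=1:3|pad=0:5 = 0xcf20; little→ 20 cf
line 3 (jsr): pack op=0x8:5|imm=2:11 = 0x4002; little→ 02 40
line 4 (inc): pack op=0x1b:5|rd=5:3|pad=0:8 = 0xdd00; little→ 00 dd
line 5 (str): pack op=0xf:5|rd=1:3|rs=7:3|pad=0:5 = 0x79e0; little→ e0 79

20cf024000dde079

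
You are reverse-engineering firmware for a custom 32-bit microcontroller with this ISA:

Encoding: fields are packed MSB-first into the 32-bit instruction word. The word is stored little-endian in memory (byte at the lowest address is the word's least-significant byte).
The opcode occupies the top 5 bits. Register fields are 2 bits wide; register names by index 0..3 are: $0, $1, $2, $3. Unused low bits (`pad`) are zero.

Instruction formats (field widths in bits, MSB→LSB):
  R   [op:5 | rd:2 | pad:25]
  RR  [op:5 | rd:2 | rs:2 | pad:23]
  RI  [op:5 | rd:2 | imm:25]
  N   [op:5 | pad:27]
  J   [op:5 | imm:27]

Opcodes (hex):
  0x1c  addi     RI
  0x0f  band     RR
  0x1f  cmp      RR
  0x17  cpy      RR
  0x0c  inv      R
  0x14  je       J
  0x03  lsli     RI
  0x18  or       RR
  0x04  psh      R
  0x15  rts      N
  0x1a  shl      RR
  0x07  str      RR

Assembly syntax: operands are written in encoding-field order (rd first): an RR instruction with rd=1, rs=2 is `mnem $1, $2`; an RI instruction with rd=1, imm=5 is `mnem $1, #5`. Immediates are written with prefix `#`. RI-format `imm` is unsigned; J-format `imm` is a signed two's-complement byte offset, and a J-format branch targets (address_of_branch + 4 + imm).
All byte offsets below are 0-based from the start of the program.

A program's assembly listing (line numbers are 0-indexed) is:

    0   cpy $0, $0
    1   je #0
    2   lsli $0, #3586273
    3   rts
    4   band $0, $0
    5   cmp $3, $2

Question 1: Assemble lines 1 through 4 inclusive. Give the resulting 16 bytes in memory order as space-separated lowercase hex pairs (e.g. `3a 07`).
00 00 00 a0 e1 b8 36 18 00 00 00 a8 00 00 00 78

line 1 (je): pack op=0x14:5|imm=0:27 = 0xa0000000; little→ 00 00 00 a0
line 2 (lsli): pack op=0x3:5|rd=0:2|imm=3586273:25 = 0x1836b8e1; little→ e1 b8 36 18
line 3 (rts): pack op=0x15:5|pad=0:27 = 0xa8000000; little→ 00 00 00 a8
line 4 (band): pack op=0xf:5|rd=0:2|rs=0:2|pad=0:23 = 0x78000000; little→ 00 00 00 78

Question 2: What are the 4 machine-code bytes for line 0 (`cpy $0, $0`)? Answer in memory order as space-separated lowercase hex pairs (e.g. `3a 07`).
line 0 (cpy): pack op=0x17:5|rd=0:2|rs=0:2|pad=0:23 = 0xb8000000; little→ 00 00 00 b8

00 00 00 b8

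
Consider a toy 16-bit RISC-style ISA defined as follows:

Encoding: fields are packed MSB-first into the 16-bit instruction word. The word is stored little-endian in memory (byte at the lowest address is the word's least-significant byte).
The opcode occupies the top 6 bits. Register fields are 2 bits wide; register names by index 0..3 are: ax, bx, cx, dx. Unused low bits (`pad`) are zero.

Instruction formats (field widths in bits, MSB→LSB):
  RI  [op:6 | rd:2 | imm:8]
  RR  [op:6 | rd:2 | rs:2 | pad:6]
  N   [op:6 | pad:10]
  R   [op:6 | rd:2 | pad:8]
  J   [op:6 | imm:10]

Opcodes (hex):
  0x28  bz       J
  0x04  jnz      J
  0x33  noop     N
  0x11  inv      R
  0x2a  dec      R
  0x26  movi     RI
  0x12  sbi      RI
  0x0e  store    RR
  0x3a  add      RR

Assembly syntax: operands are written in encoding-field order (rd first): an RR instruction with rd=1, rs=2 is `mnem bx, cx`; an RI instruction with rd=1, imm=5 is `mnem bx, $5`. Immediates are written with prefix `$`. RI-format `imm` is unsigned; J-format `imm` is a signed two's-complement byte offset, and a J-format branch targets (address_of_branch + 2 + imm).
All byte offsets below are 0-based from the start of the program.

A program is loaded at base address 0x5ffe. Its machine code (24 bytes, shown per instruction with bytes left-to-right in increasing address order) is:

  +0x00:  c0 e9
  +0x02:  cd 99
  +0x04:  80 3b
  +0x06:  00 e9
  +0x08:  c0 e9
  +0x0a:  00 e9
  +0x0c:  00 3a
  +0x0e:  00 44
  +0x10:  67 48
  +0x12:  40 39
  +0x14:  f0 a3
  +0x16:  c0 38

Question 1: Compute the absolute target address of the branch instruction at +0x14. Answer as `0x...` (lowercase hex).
[14] f0 a3 → 0xa3f0
  opcode bits[15:10]=0x28: bz/J
  [9:0] imm=1008 (s10→-16) = $-16
  target = base 0x5ffe + off 0x14 + 2 + imm -16 = 0x6004

0x6004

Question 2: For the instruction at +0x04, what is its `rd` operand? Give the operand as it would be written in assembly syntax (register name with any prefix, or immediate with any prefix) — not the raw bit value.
off 0x04: read 80 3b as little → 0x3b80
  op=0x3b80>>10=0xe ⇒ store (RR)
  rd: (w>>8)&0x3=0x3 → dx
  rs: (w>>6)&0x3=0x2 → cx

dx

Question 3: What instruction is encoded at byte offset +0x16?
+0x16: c0 38 ⇒ word 0x38c0 (little)
  opcode bits[15:10]=0xe: store/RR
  rd: (w>>8)&0x3=0x0 → ax
  rs: (w>>6)&0x3=0x3 → dx

store ax, dx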